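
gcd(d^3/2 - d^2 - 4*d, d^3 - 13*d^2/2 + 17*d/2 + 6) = d - 4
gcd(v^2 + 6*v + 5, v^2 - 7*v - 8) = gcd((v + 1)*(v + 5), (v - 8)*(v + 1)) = v + 1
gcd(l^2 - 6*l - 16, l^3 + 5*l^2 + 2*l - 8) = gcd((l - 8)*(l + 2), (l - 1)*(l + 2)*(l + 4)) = l + 2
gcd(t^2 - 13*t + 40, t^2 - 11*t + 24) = t - 8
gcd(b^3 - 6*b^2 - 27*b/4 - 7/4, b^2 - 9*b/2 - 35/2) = b - 7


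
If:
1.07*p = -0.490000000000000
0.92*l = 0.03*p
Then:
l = -0.01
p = -0.46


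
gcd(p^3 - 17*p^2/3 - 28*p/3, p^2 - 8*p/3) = p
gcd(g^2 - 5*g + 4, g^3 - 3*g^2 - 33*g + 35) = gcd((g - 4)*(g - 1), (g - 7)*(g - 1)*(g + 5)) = g - 1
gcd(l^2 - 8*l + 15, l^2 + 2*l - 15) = l - 3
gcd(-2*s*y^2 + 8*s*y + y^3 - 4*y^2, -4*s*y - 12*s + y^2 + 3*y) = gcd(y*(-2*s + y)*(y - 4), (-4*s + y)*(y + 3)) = 1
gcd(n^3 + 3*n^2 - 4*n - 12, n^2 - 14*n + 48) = 1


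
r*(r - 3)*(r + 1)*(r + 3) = r^4 + r^3 - 9*r^2 - 9*r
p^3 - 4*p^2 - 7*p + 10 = (p - 5)*(p - 1)*(p + 2)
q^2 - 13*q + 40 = (q - 8)*(q - 5)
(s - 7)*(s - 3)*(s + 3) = s^3 - 7*s^2 - 9*s + 63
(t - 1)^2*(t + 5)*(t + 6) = t^4 + 9*t^3 + 9*t^2 - 49*t + 30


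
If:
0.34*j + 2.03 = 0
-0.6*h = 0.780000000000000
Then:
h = -1.30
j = -5.97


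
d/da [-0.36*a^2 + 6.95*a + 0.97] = 6.95 - 0.72*a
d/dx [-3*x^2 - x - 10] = -6*x - 1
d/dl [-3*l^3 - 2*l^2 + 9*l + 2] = -9*l^2 - 4*l + 9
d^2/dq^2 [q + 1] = 0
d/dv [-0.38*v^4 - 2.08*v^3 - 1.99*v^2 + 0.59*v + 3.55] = -1.52*v^3 - 6.24*v^2 - 3.98*v + 0.59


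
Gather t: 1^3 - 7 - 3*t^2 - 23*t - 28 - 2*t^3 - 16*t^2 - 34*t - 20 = -2*t^3 - 19*t^2 - 57*t - 54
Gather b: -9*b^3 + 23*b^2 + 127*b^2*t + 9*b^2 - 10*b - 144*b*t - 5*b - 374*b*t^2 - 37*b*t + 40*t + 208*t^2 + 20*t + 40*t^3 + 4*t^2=-9*b^3 + b^2*(127*t + 32) + b*(-374*t^2 - 181*t - 15) + 40*t^3 + 212*t^2 + 60*t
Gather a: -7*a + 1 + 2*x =-7*a + 2*x + 1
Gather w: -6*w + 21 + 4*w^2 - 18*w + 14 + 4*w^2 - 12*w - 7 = 8*w^2 - 36*w + 28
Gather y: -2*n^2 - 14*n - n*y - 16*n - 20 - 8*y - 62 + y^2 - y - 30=-2*n^2 - 30*n + y^2 + y*(-n - 9) - 112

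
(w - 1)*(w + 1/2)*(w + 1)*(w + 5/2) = w^4 + 3*w^3 + w^2/4 - 3*w - 5/4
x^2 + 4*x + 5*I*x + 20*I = (x + 4)*(x + 5*I)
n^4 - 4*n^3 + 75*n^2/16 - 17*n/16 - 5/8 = (n - 2)*(n - 5/4)*(n - 1)*(n + 1/4)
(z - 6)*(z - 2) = z^2 - 8*z + 12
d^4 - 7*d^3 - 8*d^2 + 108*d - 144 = (d - 6)*(d - 3)*(d - 2)*(d + 4)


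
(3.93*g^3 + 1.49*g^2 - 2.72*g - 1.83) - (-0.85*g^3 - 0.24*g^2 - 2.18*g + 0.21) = 4.78*g^3 + 1.73*g^2 - 0.54*g - 2.04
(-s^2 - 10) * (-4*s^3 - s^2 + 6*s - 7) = 4*s^5 + s^4 + 34*s^3 + 17*s^2 - 60*s + 70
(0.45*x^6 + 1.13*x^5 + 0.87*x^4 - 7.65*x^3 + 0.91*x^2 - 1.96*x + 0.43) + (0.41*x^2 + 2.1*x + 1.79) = 0.45*x^6 + 1.13*x^5 + 0.87*x^4 - 7.65*x^3 + 1.32*x^2 + 0.14*x + 2.22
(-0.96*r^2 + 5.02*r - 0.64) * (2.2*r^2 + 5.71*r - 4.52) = -2.112*r^4 + 5.5624*r^3 + 31.5954*r^2 - 26.3448*r + 2.8928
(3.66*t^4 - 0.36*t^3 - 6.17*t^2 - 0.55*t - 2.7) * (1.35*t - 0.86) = 4.941*t^5 - 3.6336*t^4 - 8.0199*t^3 + 4.5637*t^2 - 3.172*t + 2.322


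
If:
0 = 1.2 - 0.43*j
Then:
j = 2.79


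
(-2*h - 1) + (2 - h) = 1 - 3*h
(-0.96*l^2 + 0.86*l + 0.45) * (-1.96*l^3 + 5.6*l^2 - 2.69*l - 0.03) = 1.8816*l^5 - 7.0616*l^4 + 6.5164*l^3 + 0.2354*l^2 - 1.2363*l - 0.0135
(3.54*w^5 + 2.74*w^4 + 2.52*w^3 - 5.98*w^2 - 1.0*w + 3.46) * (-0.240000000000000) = -0.8496*w^5 - 0.6576*w^4 - 0.6048*w^3 + 1.4352*w^2 + 0.24*w - 0.8304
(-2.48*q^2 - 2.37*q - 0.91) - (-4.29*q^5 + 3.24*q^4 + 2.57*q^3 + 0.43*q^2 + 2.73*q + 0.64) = 4.29*q^5 - 3.24*q^4 - 2.57*q^3 - 2.91*q^2 - 5.1*q - 1.55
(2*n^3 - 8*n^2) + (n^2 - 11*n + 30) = 2*n^3 - 7*n^2 - 11*n + 30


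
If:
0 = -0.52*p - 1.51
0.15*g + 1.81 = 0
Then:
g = -12.07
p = -2.90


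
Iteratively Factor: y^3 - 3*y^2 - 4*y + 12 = (y + 2)*(y^2 - 5*y + 6) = (y - 3)*(y + 2)*(y - 2)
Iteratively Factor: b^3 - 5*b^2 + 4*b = (b)*(b^2 - 5*b + 4) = b*(b - 4)*(b - 1)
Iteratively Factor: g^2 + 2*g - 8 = (g - 2)*(g + 4)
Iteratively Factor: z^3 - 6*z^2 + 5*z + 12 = (z + 1)*(z^2 - 7*z + 12) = (z - 4)*(z + 1)*(z - 3)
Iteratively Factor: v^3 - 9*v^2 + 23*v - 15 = (v - 5)*(v^2 - 4*v + 3) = (v - 5)*(v - 3)*(v - 1)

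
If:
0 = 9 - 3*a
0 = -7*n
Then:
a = 3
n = 0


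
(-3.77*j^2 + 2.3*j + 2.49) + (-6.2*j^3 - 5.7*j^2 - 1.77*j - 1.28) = -6.2*j^3 - 9.47*j^2 + 0.53*j + 1.21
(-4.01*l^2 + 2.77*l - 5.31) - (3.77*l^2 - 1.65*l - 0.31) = -7.78*l^2 + 4.42*l - 5.0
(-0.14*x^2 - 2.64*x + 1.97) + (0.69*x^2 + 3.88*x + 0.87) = 0.55*x^2 + 1.24*x + 2.84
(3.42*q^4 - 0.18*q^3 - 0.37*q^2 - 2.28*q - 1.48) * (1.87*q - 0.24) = 6.3954*q^5 - 1.1574*q^4 - 0.6487*q^3 - 4.1748*q^2 - 2.2204*q + 0.3552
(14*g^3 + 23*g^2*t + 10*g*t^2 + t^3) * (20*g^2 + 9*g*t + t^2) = 280*g^5 + 586*g^4*t + 421*g^3*t^2 + 133*g^2*t^3 + 19*g*t^4 + t^5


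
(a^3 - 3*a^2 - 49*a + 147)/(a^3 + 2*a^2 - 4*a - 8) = (a^3 - 3*a^2 - 49*a + 147)/(a^3 + 2*a^2 - 4*a - 8)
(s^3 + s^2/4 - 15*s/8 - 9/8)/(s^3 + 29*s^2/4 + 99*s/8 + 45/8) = (2*s^2 - s - 3)/(2*s^2 + 13*s + 15)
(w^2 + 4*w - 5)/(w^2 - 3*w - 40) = (w - 1)/(w - 8)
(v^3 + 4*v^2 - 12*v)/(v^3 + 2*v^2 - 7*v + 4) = v*(v^2 + 4*v - 12)/(v^3 + 2*v^2 - 7*v + 4)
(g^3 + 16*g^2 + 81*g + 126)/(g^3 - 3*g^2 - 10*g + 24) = (g^2 + 13*g + 42)/(g^2 - 6*g + 8)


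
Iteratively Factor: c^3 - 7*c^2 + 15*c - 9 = (c - 3)*(c^2 - 4*c + 3) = (c - 3)^2*(c - 1)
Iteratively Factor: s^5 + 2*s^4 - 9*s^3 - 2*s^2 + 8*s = (s - 2)*(s^4 + 4*s^3 - s^2 - 4*s) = (s - 2)*(s + 1)*(s^3 + 3*s^2 - 4*s) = (s - 2)*(s + 1)*(s + 4)*(s^2 - s) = s*(s - 2)*(s + 1)*(s + 4)*(s - 1)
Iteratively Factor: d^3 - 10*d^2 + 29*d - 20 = (d - 1)*(d^2 - 9*d + 20) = (d - 5)*(d - 1)*(d - 4)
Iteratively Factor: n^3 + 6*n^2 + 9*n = (n + 3)*(n^2 + 3*n) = n*(n + 3)*(n + 3)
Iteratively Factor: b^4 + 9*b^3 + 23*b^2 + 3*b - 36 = (b - 1)*(b^3 + 10*b^2 + 33*b + 36) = (b - 1)*(b + 3)*(b^2 + 7*b + 12) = (b - 1)*(b + 3)*(b + 4)*(b + 3)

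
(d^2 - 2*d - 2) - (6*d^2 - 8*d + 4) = -5*d^2 + 6*d - 6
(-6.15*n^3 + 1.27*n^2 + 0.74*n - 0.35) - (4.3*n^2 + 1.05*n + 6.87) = -6.15*n^3 - 3.03*n^2 - 0.31*n - 7.22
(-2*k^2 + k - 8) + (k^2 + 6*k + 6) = -k^2 + 7*k - 2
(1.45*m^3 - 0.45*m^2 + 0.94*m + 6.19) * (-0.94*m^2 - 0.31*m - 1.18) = -1.363*m^5 - 0.0265*m^4 - 2.4551*m^3 - 5.579*m^2 - 3.0281*m - 7.3042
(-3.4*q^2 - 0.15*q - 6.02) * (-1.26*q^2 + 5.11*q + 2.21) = 4.284*q^4 - 17.185*q^3 - 0.6953*q^2 - 31.0937*q - 13.3042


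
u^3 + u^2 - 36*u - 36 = (u - 6)*(u + 1)*(u + 6)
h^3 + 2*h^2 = h^2*(h + 2)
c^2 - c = c*(c - 1)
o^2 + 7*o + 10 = (o + 2)*(o + 5)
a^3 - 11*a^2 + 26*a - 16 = (a - 8)*(a - 2)*(a - 1)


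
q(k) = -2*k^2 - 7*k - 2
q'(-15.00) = 53.00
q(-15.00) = -347.00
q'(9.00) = -43.00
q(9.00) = -227.00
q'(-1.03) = -2.88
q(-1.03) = 3.09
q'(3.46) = -20.84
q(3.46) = -50.16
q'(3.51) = -21.04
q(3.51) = -51.21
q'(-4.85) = 12.40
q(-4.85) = -15.10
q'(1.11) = -11.44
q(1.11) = -12.23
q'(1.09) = -11.36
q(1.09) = -12.01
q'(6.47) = -32.88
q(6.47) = -131.01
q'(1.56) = -13.24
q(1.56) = -17.79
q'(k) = -4*k - 7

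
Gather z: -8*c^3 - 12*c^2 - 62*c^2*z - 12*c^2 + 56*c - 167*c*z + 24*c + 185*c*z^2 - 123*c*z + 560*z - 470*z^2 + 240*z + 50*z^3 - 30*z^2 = -8*c^3 - 24*c^2 + 80*c + 50*z^3 + z^2*(185*c - 500) + z*(-62*c^2 - 290*c + 800)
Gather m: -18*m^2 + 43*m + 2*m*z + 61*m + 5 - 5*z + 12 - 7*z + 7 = -18*m^2 + m*(2*z + 104) - 12*z + 24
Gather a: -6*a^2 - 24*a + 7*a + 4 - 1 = -6*a^2 - 17*a + 3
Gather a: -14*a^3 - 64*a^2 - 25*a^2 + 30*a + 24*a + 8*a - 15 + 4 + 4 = -14*a^3 - 89*a^2 + 62*a - 7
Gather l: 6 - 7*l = 6 - 7*l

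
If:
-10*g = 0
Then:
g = 0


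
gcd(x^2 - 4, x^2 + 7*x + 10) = x + 2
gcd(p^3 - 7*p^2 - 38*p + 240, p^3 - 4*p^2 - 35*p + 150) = p^2 + p - 30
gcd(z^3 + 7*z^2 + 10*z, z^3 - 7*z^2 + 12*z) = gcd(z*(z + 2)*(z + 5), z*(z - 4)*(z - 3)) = z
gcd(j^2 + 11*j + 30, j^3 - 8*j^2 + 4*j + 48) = 1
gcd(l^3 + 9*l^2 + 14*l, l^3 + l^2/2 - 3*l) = l^2 + 2*l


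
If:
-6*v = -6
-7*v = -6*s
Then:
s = 7/6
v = 1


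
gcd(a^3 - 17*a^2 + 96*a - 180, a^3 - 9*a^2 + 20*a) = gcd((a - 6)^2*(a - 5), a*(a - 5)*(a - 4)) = a - 5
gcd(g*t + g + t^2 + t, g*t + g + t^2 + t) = g*t + g + t^2 + t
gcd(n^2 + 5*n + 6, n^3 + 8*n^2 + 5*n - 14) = n + 2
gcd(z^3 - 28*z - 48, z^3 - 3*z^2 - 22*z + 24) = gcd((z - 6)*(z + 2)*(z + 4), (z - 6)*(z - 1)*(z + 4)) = z^2 - 2*z - 24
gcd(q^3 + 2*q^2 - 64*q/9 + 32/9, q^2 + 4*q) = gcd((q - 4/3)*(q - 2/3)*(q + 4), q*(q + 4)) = q + 4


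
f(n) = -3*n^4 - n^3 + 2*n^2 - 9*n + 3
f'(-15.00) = 39756.00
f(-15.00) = -147912.00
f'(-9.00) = 8460.00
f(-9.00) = -18708.00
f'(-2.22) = 98.63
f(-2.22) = -29.09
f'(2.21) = -144.34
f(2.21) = -89.48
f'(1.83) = -85.27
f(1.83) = -46.55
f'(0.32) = -8.42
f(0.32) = 0.26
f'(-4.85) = 1270.04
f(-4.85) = -1452.14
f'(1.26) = -32.73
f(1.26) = -14.73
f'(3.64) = -612.93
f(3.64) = -578.15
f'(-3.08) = 300.84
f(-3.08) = -191.06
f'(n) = -12*n^3 - 3*n^2 + 4*n - 9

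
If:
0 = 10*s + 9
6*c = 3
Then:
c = 1/2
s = -9/10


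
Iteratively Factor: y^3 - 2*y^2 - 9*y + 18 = (y - 2)*(y^2 - 9) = (y - 3)*(y - 2)*(y + 3)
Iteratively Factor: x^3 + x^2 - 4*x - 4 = (x + 2)*(x^2 - x - 2) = (x - 2)*(x + 2)*(x + 1)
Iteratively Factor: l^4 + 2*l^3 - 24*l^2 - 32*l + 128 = (l - 2)*(l^3 + 4*l^2 - 16*l - 64) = (l - 2)*(l + 4)*(l^2 - 16) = (l - 4)*(l - 2)*(l + 4)*(l + 4)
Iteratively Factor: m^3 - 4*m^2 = (m)*(m^2 - 4*m) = m*(m - 4)*(m)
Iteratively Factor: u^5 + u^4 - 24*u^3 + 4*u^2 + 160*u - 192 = (u + 4)*(u^4 - 3*u^3 - 12*u^2 + 52*u - 48) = (u - 2)*(u + 4)*(u^3 - u^2 - 14*u + 24) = (u - 3)*(u - 2)*(u + 4)*(u^2 + 2*u - 8) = (u - 3)*(u - 2)^2*(u + 4)*(u + 4)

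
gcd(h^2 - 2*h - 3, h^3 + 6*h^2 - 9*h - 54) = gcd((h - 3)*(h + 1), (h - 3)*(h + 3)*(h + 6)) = h - 3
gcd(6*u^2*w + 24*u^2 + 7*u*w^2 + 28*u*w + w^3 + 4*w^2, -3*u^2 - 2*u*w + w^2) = u + w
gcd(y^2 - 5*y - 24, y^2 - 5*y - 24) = y^2 - 5*y - 24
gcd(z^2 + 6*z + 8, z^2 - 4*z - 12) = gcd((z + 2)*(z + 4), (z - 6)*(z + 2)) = z + 2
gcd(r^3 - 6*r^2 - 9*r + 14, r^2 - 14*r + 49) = r - 7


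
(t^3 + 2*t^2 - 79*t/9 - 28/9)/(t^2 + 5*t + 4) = (t^2 - 2*t - 7/9)/(t + 1)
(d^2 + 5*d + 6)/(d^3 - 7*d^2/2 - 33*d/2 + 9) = 2*(d + 2)/(2*d^2 - 13*d + 6)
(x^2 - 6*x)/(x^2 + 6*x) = (x - 6)/(x + 6)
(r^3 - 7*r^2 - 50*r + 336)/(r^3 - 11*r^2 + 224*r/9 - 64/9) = 9*(r^2 + r - 42)/(9*r^2 - 27*r + 8)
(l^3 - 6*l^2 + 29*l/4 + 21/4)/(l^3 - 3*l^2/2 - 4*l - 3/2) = (l - 7/2)/(l + 1)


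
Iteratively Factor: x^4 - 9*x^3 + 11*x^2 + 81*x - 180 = (x - 4)*(x^3 - 5*x^2 - 9*x + 45) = (x - 4)*(x + 3)*(x^2 - 8*x + 15) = (x - 4)*(x - 3)*(x + 3)*(x - 5)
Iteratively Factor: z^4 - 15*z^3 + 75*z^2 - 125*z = (z - 5)*(z^3 - 10*z^2 + 25*z) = (z - 5)^2*(z^2 - 5*z) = z*(z - 5)^2*(z - 5)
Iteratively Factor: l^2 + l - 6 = (l - 2)*(l + 3)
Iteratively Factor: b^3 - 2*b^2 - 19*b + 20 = (b + 4)*(b^2 - 6*b + 5) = (b - 1)*(b + 4)*(b - 5)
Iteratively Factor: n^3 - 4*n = (n - 2)*(n^2 + 2*n) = (n - 2)*(n + 2)*(n)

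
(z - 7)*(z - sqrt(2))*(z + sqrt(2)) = z^3 - 7*z^2 - 2*z + 14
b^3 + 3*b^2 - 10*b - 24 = (b - 3)*(b + 2)*(b + 4)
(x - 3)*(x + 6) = x^2 + 3*x - 18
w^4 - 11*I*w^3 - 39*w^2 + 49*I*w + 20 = (w - 5*I)*(w - 4*I)*(w - I)^2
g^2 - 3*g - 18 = (g - 6)*(g + 3)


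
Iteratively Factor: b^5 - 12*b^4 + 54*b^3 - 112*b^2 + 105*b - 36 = (b - 3)*(b^4 - 9*b^3 + 27*b^2 - 31*b + 12) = (b - 3)*(b - 1)*(b^3 - 8*b^2 + 19*b - 12) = (b - 3)^2*(b - 1)*(b^2 - 5*b + 4) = (b - 4)*(b - 3)^2*(b - 1)*(b - 1)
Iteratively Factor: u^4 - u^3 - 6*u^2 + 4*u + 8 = (u + 2)*(u^3 - 3*u^2 + 4) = (u - 2)*(u + 2)*(u^2 - u - 2) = (u - 2)^2*(u + 2)*(u + 1)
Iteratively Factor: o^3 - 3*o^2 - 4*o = (o + 1)*(o^2 - 4*o) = (o - 4)*(o + 1)*(o)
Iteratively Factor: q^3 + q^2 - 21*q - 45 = (q + 3)*(q^2 - 2*q - 15) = (q + 3)^2*(q - 5)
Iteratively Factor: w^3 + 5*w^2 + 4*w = (w + 1)*(w^2 + 4*w) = w*(w + 1)*(w + 4)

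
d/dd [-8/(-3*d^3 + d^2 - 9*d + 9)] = 8*(-9*d^2 + 2*d - 9)/(3*d^3 - d^2 + 9*d - 9)^2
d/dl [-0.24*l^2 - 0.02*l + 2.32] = -0.48*l - 0.02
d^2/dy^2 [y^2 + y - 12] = 2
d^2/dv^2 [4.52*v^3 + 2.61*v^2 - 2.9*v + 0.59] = 27.12*v + 5.22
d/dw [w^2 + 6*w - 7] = 2*w + 6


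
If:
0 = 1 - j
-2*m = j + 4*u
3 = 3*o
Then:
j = 1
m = -2*u - 1/2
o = 1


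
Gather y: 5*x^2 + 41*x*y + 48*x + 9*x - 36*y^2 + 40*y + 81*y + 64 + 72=5*x^2 + 57*x - 36*y^2 + y*(41*x + 121) + 136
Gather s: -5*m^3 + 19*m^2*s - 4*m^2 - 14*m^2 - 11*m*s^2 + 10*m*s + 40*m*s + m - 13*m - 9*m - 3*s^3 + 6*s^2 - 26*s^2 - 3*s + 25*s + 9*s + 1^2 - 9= -5*m^3 - 18*m^2 - 21*m - 3*s^3 + s^2*(-11*m - 20) + s*(19*m^2 + 50*m + 31) - 8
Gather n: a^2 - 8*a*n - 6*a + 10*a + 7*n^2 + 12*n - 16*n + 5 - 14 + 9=a^2 + 4*a + 7*n^2 + n*(-8*a - 4)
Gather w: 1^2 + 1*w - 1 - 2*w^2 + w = -2*w^2 + 2*w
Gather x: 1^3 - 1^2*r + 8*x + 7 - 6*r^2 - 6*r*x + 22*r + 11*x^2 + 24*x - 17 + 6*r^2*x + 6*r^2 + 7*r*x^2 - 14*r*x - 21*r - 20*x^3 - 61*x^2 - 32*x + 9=-20*x^3 + x^2*(7*r - 50) + x*(6*r^2 - 20*r)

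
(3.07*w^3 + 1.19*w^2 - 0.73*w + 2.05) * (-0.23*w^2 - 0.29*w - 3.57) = -0.7061*w^5 - 1.164*w^4 - 11.1371*w^3 - 4.5081*w^2 + 2.0116*w - 7.3185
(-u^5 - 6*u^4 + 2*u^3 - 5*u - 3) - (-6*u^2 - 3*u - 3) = -u^5 - 6*u^4 + 2*u^3 + 6*u^2 - 2*u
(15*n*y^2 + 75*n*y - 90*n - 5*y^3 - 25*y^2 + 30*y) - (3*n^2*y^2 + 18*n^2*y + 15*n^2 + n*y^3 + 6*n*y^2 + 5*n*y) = -3*n^2*y^2 - 18*n^2*y - 15*n^2 - n*y^3 + 9*n*y^2 + 70*n*y - 90*n - 5*y^3 - 25*y^2 + 30*y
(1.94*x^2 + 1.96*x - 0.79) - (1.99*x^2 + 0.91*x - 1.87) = -0.05*x^2 + 1.05*x + 1.08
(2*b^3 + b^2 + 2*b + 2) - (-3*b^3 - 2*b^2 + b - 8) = 5*b^3 + 3*b^2 + b + 10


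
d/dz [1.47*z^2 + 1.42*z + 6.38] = 2.94*z + 1.42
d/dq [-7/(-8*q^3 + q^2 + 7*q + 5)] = 7*(-24*q^2 + 2*q + 7)/(-8*q^3 + q^2 + 7*q + 5)^2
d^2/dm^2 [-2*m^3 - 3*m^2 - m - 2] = -12*m - 6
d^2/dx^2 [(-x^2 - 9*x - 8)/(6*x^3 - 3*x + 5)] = 4*(-18*x^6 - 486*x^5 - 891*x^4 + 24*x^3 + 1026*x^2 + 360*x - 116)/(216*x^9 - 324*x^7 + 540*x^6 + 162*x^5 - 540*x^4 + 423*x^3 + 135*x^2 - 225*x + 125)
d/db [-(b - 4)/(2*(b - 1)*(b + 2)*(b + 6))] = (b^3 - 5*b^2/2 - 28*b - 2)/(b^6 + 14*b^5 + 57*b^4 + 32*b^3 - 152*b^2 - 96*b + 144)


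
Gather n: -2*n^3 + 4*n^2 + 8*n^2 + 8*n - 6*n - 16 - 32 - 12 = -2*n^3 + 12*n^2 + 2*n - 60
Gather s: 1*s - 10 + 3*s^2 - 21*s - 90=3*s^2 - 20*s - 100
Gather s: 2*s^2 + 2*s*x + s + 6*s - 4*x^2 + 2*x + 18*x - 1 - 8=2*s^2 + s*(2*x + 7) - 4*x^2 + 20*x - 9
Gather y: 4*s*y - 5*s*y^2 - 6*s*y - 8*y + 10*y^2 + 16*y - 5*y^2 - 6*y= y^2*(5 - 5*s) + y*(2 - 2*s)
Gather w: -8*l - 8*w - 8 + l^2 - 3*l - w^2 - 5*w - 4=l^2 - 11*l - w^2 - 13*w - 12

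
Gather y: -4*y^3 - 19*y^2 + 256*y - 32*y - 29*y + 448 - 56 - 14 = -4*y^3 - 19*y^2 + 195*y + 378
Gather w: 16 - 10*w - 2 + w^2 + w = w^2 - 9*w + 14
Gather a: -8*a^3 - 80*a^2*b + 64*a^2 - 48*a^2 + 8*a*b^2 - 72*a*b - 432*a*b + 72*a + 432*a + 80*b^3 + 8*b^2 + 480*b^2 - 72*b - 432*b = -8*a^3 + a^2*(16 - 80*b) + a*(8*b^2 - 504*b + 504) + 80*b^3 + 488*b^2 - 504*b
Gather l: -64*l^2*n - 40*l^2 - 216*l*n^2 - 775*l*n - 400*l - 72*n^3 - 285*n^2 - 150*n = l^2*(-64*n - 40) + l*(-216*n^2 - 775*n - 400) - 72*n^3 - 285*n^2 - 150*n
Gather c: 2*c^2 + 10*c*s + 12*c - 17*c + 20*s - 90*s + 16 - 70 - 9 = 2*c^2 + c*(10*s - 5) - 70*s - 63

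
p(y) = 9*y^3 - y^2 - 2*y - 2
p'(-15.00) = 6103.00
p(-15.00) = -30572.00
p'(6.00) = 958.00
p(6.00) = 1894.00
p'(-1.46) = 58.47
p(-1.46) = -29.22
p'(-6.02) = 988.53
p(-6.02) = -1989.71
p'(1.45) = 51.87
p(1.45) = 20.44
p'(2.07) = 109.55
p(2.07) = 69.40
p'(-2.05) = 115.57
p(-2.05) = -79.64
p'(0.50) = 3.75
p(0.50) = -2.12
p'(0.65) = 8.11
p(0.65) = -1.25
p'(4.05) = 432.77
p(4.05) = 571.37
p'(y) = 27*y^2 - 2*y - 2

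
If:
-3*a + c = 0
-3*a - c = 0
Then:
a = 0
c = 0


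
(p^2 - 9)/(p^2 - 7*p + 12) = (p + 3)/(p - 4)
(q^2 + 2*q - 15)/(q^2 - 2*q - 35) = (q - 3)/(q - 7)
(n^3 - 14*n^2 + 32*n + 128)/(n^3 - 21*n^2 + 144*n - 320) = (n + 2)/(n - 5)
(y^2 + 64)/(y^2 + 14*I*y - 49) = (y^2 + 64)/(y^2 + 14*I*y - 49)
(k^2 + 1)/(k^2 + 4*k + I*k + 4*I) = (k - I)/(k + 4)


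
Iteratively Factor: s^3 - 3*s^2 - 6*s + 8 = (s + 2)*(s^2 - 5*s + 4) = (s - 4)*(s + 2)*(s - 1)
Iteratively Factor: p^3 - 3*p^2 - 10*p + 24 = (p - 4)*(p^2 + p - 6) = (p - 4)*(p - 2)*(p + 3)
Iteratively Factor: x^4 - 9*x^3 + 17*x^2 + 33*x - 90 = (x - 3)*(x^3 - 6*x^2 - x + 30) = (x - 5)*(x - 3)*(x^2 - x - 6) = (x - 5)*(x - 3)*(x + 2)*(x - 3)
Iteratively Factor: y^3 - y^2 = (y)*(y^2 - y) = y^2*(y - 1)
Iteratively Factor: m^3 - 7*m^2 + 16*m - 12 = (m - 2)*(m^2 - 5*m + 6) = (m - 2)^2*(m - 3)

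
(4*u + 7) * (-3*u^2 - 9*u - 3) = -12*u^3 - 57*u^2 - 75*u - 21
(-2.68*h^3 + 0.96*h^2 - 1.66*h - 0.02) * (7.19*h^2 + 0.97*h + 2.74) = -19.2692*h^5 + 4.3028*h^4 - 18.3474*h^3 + 0.8764*h^2 - 4.5678*h - 0.0548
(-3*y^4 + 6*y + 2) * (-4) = 12*y^4 - 24*y - 8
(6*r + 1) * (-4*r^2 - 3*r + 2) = -24*r^3 - 22*r^2 + 9*r + 2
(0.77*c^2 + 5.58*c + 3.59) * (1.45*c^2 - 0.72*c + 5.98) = 1.1165*c^4 + 7.5366*c^3 + 5.7925*c^2 + 30.7836*c + 21.4682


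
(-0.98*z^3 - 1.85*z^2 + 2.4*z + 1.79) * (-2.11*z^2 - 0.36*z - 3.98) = 2.0678*z^5 + 4.2563*z^4 - 0.497599999999999*z^3 + 2.7221*z^2 - 10.1964*z - 7.1242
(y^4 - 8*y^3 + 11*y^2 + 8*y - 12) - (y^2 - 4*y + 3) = y^4 - 8*y^3 + 10*y^2 + 12*y - 15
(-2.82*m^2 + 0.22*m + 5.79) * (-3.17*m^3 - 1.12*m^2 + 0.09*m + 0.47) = 8.9394*m^5 + 2.461*m^4 - 18.8545*m^3 - 7.7904*m^2 + 0.6245*m + 2.7213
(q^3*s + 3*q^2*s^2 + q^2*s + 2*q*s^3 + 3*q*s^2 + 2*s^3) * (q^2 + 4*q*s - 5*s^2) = q^5*s + 7*q^4*s^2 + q^4*s + 9*q^3*s^3 + 7*q^3*s^2 - 7*q^2*s^4 + 9*q^2*s^3 - 10*q*s^5 - 7*q*s^4 - 10*s^5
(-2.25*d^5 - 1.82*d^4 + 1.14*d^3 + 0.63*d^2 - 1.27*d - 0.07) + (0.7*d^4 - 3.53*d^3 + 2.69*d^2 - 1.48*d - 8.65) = -2.25*d^5 - 1.12*d^4 - 2.39*d^3 + 3.32*d^2 - 2.75*d - 8.72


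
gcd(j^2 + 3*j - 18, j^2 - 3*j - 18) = 1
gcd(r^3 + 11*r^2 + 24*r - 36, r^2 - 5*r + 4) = r - 1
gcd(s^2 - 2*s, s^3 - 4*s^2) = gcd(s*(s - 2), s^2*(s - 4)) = s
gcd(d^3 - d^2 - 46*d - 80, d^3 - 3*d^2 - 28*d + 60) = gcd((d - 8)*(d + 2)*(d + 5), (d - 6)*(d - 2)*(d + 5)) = d + 5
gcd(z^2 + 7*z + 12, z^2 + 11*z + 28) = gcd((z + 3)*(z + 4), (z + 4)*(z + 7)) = z + 4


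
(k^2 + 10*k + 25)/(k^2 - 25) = (k + 5)/(k - 5)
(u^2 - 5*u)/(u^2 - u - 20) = u/(u + 4)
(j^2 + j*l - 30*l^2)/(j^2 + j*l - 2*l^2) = (j^2 + j*l - 30*l^2)/(j^2 + j*l - 2*l^2)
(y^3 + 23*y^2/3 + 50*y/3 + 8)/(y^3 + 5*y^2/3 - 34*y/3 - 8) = (y + 3)/(y - 3)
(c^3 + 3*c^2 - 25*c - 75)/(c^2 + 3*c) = c - 25/c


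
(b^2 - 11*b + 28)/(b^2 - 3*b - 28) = (b - 4)/(b + 4)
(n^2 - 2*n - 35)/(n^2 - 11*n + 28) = (n + 5)/(n - 4)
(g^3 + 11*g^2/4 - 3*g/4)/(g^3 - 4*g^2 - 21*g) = (g - 1/4)/(g - 7)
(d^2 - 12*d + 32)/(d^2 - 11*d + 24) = (d - 4)/(d - 3)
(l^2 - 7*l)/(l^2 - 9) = l*(l - 7)/(l^2 - 9)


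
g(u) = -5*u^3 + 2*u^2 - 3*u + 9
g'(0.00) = -3.00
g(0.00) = 9.00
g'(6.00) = -519.00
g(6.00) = -1017.00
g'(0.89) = -11.32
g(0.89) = 4.39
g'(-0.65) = -11.94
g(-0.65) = 13.17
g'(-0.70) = -13.15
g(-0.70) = 13.80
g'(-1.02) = -22.69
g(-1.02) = 19.45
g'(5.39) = -417.22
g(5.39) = -732.02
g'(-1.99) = -70.36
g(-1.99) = 62.29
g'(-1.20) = -29.40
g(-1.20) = 24.12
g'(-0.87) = -17.83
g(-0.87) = 16.42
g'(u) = -15*u^2 + 4*u - 3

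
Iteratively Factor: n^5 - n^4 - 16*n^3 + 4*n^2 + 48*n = (n)*(n^4 - n^3 - 16*n^2 + 4*n + 48) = n*(n - 2)*(n^3 + n^2 - 14*n - 24) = n*(n - 2)*(n + 3)*(n^2 - 2*n - 8) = n*(n - 4)*(n - 2)*(n + 3)*(n + 2)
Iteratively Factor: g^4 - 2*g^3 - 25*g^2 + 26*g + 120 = (g + 2)*(g^3 - 4*g^2 - 17*g + 60) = (g + 2)*(g + 4)*(g^2 - 8*g + 15) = (g - 5)*(g + 2)*(g + 4)*(g - 3)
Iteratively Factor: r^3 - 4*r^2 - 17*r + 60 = (r - 5)*(r^2 + r - 12) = (r - 5)*(r - 3)*(r + 4)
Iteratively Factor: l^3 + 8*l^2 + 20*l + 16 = (l + 2)*(l^2 + 6*l + 8) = (l + 2)^2*(l + 4)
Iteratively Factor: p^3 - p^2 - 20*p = (p - 5)*(p^2 + 4*p) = p*(p - 5)*(p + 4)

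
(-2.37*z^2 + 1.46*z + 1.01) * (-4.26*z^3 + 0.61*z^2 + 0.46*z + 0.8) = 10.0962*z^5 - 7.6653*z^4 - 4.5022*z^3 - 0.6083*z^2 + 1.6326*z + 0.808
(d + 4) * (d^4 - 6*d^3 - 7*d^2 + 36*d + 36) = d^5 - 2*d^4 - 31*d^3 + 8*d^2 + 180*d + 144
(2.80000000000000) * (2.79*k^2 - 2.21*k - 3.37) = 7.812*k^2 - 6.188*k - 9.436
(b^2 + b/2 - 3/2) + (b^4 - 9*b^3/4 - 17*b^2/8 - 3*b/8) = b^4 - 9*b^3/4 - 9*b^2/8 + b/8 - 3/2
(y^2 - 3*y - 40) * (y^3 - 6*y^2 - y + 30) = y^5 - 9*y^4 - 23*y^3 + 273*y^2 - 50*y - 1200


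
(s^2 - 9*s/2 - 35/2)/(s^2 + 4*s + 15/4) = 2*(s - 7)/(2*s + 3)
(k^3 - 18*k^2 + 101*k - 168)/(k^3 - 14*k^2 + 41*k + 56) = (k - 3)/(k + 1)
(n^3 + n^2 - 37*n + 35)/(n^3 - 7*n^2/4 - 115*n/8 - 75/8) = 8*(n^2 + 6*n - 7)/(8*n^2 + 26*n + 15)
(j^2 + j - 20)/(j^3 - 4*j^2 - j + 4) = (j + 5)/(j^2 - 1)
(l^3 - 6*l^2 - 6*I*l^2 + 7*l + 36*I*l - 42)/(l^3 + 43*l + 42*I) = (l - 6)/(l + 6*I)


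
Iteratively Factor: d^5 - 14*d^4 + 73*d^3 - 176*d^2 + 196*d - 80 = (d - 5)*(d^4 - 9*d^3 + 28*d^2 - 36*d + 16) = (d - 5)*(d - 1)*(d^3 - 8*d^2 + 20*d - 16) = (d - 5)*(d - 2)*(d - 1)*(d^2 - 6*d + 8) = (d - 5)*(d - 2)^2*(d - 1)*(d - 4)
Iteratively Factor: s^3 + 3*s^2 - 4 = (s - 1)*(s^2 + 4*s + 4) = (s - 1)*(s + 2)*(s + 2)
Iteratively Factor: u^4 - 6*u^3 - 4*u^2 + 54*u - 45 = (u + 3)*(u^3 - 9*u^2 + 23*u - 15) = (u - 3)*(u + 3)*(u^2 - 6*u + 5) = (u - 5)*(u - 3)*(u + 3)*(u - 1)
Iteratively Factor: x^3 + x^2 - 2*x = (x - 1)*(x^2 + 2*x) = (x - 1)*(x + 2)*(x)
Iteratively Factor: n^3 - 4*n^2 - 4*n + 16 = (n + 2)*(n^2 - 6*n + 8) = (n - 2)*(n + 2)*(n - 4)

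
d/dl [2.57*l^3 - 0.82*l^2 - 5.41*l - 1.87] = 7.71*l^2 - 1.64*l - 5.41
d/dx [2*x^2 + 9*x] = 4*x + 9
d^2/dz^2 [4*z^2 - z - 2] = 8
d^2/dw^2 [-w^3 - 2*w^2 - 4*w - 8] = -6*w - 4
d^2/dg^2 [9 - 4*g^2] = -8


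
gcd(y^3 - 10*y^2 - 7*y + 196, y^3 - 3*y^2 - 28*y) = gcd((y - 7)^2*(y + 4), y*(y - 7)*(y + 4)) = y^2 - 3*y - 28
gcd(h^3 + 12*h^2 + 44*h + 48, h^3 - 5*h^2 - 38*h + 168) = h + 6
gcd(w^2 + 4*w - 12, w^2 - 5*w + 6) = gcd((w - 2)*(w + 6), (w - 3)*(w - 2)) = w - 2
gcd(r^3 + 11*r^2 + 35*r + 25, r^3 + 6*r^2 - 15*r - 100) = r^2 + 10*r + 25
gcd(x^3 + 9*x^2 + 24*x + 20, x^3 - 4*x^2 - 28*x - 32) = x^2 + 4*x + 4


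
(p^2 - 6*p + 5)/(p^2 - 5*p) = (p - 1)/p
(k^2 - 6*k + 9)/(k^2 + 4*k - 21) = (k - 3)/(k + 7)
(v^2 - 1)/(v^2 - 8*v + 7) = (v + 1)/(v - 7)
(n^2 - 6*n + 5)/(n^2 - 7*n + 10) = (n - 1)/(n - 2)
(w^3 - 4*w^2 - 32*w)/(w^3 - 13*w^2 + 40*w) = (w + 4)/(w - 5)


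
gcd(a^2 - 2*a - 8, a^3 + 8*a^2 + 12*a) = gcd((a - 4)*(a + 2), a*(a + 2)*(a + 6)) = a + 2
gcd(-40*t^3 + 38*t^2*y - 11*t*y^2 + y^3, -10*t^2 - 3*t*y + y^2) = -5*t + y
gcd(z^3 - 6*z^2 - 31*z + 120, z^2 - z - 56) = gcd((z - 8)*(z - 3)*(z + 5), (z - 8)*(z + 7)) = z - 8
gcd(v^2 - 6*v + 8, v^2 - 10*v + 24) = v - 4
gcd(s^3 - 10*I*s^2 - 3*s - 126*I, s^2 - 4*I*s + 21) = s^2 - 4*I*s + 21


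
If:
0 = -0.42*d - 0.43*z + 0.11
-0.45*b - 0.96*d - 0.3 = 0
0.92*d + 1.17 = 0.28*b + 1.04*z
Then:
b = 0.25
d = -0.43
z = 0.68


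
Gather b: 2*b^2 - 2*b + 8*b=2*b^2 + 6*b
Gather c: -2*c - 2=-2*c - 2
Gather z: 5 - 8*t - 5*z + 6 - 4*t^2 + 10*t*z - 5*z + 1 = -4*t^2 - 8*t + z*(10*t - 10) + 12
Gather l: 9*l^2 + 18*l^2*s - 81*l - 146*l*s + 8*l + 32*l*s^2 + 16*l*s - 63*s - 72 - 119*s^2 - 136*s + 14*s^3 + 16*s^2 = l^2*(18*s + 9) + l*(32*s^2 - 130*s - 73) + 14*s^3 - 103*s^2 - 199*s - 72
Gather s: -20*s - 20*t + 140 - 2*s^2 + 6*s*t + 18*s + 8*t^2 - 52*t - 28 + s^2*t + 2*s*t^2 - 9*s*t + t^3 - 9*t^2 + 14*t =s^2*(t - 2) + s*(2*t^2 - 3*t - 2) + t^3 - t^2 - 58*t + 112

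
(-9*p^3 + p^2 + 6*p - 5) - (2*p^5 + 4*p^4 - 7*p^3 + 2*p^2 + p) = -2*p^5 - 4*p^4 - 2*p^3 - p^2 + 5*p - 5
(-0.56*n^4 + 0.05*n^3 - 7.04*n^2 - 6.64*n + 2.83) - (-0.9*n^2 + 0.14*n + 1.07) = -0.56*n^4 + 0.05*n^3 - 6.14*n^2 - 6.78*n + 1.76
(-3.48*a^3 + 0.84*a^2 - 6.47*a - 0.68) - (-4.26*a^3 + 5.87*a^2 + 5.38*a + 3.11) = 0.78*a^3 - 5.03*a^2 - 11.85*a - 3.79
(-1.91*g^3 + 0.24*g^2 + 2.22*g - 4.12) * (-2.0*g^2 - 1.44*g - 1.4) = 3.82*g^5 + 2.2704*g^4 - 2.1116*g^3 + 4.7072*g^2 + 2.8248*g + 5.768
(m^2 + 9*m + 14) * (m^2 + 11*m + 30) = m^4 + 20*m^3 + 143*m^2 + 424*m + 420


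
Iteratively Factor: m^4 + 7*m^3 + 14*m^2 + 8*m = (m + 2)*(m^3 + 5*m^2 + 4*m) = (m + 2)*(m + 4)*(m^2 + m) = m*(m + 2)*(m + 4)*(m + 1)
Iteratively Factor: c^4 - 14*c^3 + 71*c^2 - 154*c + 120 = (c - 3)*(c^3 - 11*c^2 + 38*c - 40) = (c - 4)*(c - 3)*(c^2 - 7*c + 10) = (c - 5)*(c - 4)*(c - 3)*(c - 2)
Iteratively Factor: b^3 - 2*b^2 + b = (b - 1)*(b^2 - b) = (b - 1)^2*(b)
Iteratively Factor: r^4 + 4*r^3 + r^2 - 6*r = (r + 3)*(r^3 + r^2 - 2*r) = r*(r + 3)*(r^2 + r - 2) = r*(r + 2)*(r + 3)*(r - 1)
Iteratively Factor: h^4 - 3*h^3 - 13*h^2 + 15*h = (h)*(h^3 - 3*h^2 - 13*h + 15) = h*(h - 5)*(h^2 + 2*h - 3) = h*(h - 5)*(h + 3)*(h - 1)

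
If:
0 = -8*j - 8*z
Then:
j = -z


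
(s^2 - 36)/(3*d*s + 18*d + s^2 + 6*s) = (s - 6)/(3*d + s)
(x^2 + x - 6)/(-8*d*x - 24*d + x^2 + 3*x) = (x - 2)/(-8*d + x)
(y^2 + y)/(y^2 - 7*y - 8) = y/(y - 8)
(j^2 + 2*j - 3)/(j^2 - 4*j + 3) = (j + 3)/(j - 3)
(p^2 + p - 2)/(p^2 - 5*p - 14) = (p - 1)/(p - 7)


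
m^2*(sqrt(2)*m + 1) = sqrt(2)*m^3 + m^2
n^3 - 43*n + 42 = (n - 6)*(n - 1)*(n + 7)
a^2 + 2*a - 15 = (a - 3)*(a + 5)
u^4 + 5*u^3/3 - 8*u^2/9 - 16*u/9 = u*(u - 1)*(u + 4/3)^2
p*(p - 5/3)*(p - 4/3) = p^3 - 3*p^2 + 20*p/9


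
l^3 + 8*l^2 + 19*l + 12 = (l + 1)*(l + 3)*(l + 4)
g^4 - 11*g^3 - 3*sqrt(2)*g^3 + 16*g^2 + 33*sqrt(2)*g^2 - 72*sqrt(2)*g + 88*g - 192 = (g - 8)*(g - 3)*(g - 4*sqrt(2))*(g + sqrt(2))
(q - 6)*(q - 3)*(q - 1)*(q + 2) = q^4 - 8*q^3 + 7*q^2 + 36*q - 36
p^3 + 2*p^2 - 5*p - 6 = (p - 2)*(p + 1)*(p + 3)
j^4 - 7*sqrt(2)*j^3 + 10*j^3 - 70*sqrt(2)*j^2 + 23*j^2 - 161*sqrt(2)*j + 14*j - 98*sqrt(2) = (j + 1)*(j + 2)*(j + 7)*(j - 7*sqrt(2))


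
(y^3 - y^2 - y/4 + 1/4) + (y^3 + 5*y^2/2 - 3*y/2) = 2*y^3 + 3*y^2/2 - 7*y/4 + 1/4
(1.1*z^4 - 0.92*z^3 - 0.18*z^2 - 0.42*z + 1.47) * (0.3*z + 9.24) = 0.33*z^5 + 9.888*z^4 - 8.5548*z^3 - 1.7892*z^2 - 3.4398*z + 13.5828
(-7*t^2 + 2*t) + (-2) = -7*t^2 + 2*t - 2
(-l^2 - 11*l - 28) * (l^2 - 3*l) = -l^4 - 8*l^3 + 5*l^2 + 84*l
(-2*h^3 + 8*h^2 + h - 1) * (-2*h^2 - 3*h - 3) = 4*h^5 - 10*h^4 - 20*h^3 - 25*h^2 + 3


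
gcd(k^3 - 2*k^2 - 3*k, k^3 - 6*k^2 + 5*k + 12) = k^2 - 2*k - 3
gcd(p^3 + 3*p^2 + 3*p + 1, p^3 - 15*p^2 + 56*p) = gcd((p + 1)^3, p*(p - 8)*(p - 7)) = 1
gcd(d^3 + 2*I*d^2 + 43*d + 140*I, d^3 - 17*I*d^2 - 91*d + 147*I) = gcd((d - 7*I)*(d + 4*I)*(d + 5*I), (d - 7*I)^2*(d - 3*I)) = d - 7*I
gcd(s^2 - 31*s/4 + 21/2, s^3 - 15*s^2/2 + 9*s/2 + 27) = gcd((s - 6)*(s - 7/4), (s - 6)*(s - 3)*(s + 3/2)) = s - 6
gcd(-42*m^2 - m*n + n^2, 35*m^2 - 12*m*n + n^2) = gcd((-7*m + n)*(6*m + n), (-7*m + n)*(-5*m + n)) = 7*m - n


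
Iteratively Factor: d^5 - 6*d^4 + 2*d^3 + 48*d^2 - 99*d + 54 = (d + 3)*(d^4 - 9*d^3 + 29*d^2 - 39*d + 18) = (d - 1)*(d + 3)*(d^3 - 8*d^2 + 21*d - 18) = (d - 2)*(d - 1)*(d + 3)*(d^2 - 6*d + 9) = (d - 3)*(d - 2)*(d - 1)*(d + 3)*(d - 3)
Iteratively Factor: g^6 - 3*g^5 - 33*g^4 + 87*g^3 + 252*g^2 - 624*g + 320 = (g + 4)*(g^5 - 7*g^4 - 5*g^3 + 107*g^2 - 176*g + 80) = (g - 4)*(g + 4)*(g^4 - 3*g^3 - 17*g^2 + 39*g - 20) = (g - 4)*(g + 4)^2*(g^3 - 7*g^2 + 11*g - 5) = (g - 4)*(g - 1)*(g + 4)^2*(g^2 - 6*g + 5) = (g - 4)*(g - 1)^2*(g + 4)^2*(g - 5)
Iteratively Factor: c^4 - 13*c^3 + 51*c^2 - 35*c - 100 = (c - 5)*(c^3 - 8*c^2 + 11*c + 20) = (c - 5)^2*(c^2 - 3*c - 4) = (c - 5)^2*(c - 4)*(c + 1)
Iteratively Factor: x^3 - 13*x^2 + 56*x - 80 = (x - 4)*(x^2 - 9*x + 20) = (x - 4)^2*(x - 5)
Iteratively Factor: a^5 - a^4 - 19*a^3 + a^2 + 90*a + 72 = (a - 3)*(a^4 + 2*a^3 - 13*a^2 - 38*a - 24) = (a - 3)*(a + 1)*(a^3 + a^2 - 14*a - 24) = (a - 3)*(a + 1)*(a + 2)*(a^2 - a - 12) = (a - 4)*(a - 3)*(a + 1)*(a + 2)*(a + 3)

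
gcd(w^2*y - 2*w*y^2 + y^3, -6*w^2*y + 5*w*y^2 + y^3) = -w*y + y^2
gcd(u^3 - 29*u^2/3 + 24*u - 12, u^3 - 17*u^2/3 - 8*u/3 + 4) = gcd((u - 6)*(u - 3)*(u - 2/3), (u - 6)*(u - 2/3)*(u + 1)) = u^2 - 20*u/3 + 4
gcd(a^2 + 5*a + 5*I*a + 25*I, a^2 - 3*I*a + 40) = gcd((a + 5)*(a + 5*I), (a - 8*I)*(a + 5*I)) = a + 5*I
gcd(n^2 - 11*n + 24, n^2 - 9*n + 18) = n - 3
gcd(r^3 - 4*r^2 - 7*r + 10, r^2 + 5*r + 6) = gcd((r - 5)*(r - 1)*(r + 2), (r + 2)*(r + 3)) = r + 2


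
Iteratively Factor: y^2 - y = (y)*(y - 1)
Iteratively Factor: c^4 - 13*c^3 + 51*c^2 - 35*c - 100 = (c - 4)*(c^3 - 9*c^2 + 15*c + 25) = (c - 5)*(c - 4)*(c^2 - 4*c - 5) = (c - 5)^2*(c - 4)*(c + 1)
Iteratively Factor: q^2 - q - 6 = (q + 2)*(q - 3)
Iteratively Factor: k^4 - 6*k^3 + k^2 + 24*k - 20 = (k - 1)*(k^3 - 5*k^2 - 4*k + 20) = (k - 1)*(k + 2)*(k^2 - 7*k + 10) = (k - 5)*(k - 1)*(k + 2)*(k - 2)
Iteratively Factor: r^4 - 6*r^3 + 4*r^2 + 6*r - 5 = (r - 1)*(r^3 - 5*r^2 - r + 5) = (r - 5)*(r - 1)*(r^2 - 1) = (r - 5)*(r - 1)^2*(r + 1)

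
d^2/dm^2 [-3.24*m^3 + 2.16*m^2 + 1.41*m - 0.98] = 4.32 - 19.44*m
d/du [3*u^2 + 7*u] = 6*u + 7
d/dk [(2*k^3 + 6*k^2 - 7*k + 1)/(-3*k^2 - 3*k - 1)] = (-6*k^4 - 12*k^3 - 45*k^2 - 6*k + 10)/(9*k^4 + 18*k^3 + 15*k^2 + 6*k + 1)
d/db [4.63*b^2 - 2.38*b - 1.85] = 9.26*b - 2.38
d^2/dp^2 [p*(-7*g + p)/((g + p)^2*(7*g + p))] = 2*(784*g^4 - 245*g^3*p - 189*g^2*p^2 - 23*g*p^3 + p^4)/(343*g^7 + 1519*g^6*p + 2667*g^5*p^2 + 2339*g^4*p^3 + 1061*g^3*p^4 + 237*g^2*p^5 + 25*g*p^6 + p^7)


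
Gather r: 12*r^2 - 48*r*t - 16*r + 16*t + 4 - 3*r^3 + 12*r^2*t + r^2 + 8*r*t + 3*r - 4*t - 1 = -3*r^3 + r^2*(12*t + 13) + r*(-40*t - 13) + 12*t + 3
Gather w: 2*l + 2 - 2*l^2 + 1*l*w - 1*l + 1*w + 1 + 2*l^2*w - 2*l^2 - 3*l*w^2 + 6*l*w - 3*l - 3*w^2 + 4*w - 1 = -4*l^2 - 2*l + w^2*(-3*l - 3) + w*(2*l^2 + 7*l + 5) + 2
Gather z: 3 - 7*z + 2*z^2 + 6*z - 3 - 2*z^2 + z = 0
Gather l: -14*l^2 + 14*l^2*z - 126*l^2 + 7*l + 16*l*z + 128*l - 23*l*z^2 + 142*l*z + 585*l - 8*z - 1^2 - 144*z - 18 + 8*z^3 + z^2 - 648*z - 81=l^2*(14*z - 140) + l*(-23*z^2 + 158*z + 720) + 8*z^3 + z^2 - 800*z - 100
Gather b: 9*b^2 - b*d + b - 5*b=9*b^2 + b*(-d - 4)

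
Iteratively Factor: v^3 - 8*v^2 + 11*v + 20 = (v - 4)*(v^2 - 4*v - 5) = (v - 5)*(v - 4)*(v + 1)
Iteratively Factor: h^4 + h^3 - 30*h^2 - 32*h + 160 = (h - 2)*(h^3 + 3*h^2 - 24*h - 80) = (h - 2)*(h + 4)*(h^2 - h - 20) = (h - 2)*(h + 4)^2*(h - 5)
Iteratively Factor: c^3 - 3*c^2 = (c - 3)*(c^2) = c*(c - 3)*(c)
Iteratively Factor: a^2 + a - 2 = (a - 1)*(a + 2)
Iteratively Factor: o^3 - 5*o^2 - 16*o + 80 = (o + 4)*(o^2 - 9*o + 20) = (o - 5)*(o + 4)*(o - 4)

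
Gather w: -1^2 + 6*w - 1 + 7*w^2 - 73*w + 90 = 7*w^2 - 67*w + 88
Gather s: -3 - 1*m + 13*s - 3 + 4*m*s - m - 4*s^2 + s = -2*m - 4*s^2 + s*(4*m + 14) - 6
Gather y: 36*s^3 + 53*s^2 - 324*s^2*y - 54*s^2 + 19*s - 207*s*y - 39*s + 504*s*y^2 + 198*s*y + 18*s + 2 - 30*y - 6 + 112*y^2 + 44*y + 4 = 36*s^3 - s^2 - 2*s + y^2*(504*s + 112) + y*(-324*s^2 - 9*s + 14)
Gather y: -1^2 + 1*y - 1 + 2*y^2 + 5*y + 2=2*y^2 + 6*y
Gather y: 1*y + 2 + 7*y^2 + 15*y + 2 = 7*y^2 + 16*y + 4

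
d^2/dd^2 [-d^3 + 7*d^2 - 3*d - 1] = 14 - 6*d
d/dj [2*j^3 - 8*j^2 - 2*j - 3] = 6*j^2 - 16*j - 2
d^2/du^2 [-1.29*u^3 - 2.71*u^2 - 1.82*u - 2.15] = -7.74*u - 5.42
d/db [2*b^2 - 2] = 4*b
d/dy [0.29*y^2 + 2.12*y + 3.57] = 0.58*y + 2.12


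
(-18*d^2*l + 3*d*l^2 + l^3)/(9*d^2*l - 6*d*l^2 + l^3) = (-6*d - l)/(3*d - l)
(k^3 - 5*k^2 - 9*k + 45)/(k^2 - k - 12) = (k^2 - 8*k + 15)/(k - 4)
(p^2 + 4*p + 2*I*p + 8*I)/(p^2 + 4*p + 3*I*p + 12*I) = (p + 2*I)/(p + 3*I)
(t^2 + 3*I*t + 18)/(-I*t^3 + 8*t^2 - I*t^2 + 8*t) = (-t^2 - 3*I*t - 18)/(t*(I*t^2 - 8*t + I*t - 8))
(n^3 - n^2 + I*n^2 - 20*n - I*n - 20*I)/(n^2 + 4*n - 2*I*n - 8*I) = (n^2 + n*(-5 + I) - 5*I)/(n - 2*I)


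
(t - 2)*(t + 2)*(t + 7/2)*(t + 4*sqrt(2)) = t^4 + 7*t^3/2 + 4*sqrt(2)*t^3 - 4*t^2 + 14*sqrt(2)*t^2 - 16*sqrt(2)*t - 14*t - 56*sqrt(2)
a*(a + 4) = a^2 + 4*a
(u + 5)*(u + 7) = u^2 + 12*u + 35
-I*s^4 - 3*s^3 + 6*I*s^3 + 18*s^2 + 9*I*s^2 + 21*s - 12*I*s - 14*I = (s - 7)*(s - 2*I)*(s - I)*(-I*s - I)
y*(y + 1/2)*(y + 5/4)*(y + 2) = y^4 + 15*y^3/4 + 33*y^2/8 + 5*y/4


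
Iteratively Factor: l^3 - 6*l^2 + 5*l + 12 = (l - 4)*(l^2 - 2*l - 3) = (l - 4)*(l - 3)*(l + 1)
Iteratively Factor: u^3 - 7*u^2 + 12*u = (u - 4)*(u^2 - 3*u) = u*(u - 4)*(u - 3)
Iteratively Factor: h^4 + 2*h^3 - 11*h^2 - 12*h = (h + 4)*(h^3 - 2*h^2 - 3*h) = h*(h + 4)*(h^2 - 2*h - 3) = h*(h - 3)*(h + 4)*(h + 1)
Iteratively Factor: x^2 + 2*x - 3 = (x + 3)*(x - 1)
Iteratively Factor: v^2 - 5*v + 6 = (v - 3)*(v - 2)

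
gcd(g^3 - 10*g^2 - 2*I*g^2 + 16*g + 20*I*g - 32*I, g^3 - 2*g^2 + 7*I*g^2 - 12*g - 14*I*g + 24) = g - 2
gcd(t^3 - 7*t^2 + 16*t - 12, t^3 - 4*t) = t - 2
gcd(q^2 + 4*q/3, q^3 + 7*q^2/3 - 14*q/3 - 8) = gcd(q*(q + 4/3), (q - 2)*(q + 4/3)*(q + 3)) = q + 4/3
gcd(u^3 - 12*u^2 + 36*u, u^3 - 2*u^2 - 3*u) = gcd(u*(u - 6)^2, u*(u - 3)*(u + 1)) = u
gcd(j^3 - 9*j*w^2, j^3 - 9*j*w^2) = -j^3 + 9*j*w^2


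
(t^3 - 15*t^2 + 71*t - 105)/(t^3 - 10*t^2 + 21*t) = (t - 5)/t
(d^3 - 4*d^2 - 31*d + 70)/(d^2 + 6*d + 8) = (d^3 - 4*d^2 - 31*d + 70)/(d^2 + 6*d + 8)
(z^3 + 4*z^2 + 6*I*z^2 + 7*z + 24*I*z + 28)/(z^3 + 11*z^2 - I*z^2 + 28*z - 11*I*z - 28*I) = (z + 7*I)/(z + 7)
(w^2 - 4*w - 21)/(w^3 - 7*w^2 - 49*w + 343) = (w + 3)/(w^2 - 49)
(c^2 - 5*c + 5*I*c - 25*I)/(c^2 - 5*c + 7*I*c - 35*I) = (c + 5*I)/(c + 7*I)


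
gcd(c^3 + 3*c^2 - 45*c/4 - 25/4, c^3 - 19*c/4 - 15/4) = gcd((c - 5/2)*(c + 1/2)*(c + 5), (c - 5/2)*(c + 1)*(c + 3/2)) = c - 5/2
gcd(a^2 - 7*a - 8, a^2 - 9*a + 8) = a - 8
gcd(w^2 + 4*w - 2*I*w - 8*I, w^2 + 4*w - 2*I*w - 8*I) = w^2 + w*(4 - 2*I) - 8*I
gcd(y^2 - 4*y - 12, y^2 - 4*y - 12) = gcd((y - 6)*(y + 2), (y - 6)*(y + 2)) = y^2 - 4*y - 12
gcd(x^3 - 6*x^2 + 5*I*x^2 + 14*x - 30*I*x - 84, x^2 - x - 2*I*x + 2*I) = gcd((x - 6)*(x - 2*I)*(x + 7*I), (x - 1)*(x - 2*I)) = x - 2*I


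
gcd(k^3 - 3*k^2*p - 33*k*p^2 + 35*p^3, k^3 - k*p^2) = -k + p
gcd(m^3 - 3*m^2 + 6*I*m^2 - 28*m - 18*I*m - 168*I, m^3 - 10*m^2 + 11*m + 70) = m - 7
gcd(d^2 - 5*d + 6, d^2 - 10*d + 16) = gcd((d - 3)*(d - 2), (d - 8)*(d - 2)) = d - 2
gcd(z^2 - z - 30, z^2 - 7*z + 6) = z - 6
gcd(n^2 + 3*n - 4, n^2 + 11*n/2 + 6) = n + 4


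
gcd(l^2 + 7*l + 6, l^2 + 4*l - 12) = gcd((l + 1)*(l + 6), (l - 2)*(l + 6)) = l + 6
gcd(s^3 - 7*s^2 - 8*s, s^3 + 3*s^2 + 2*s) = s^2 + s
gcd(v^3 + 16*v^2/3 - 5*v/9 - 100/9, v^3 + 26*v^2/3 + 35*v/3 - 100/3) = v^2 + 11*v/3 - 20/3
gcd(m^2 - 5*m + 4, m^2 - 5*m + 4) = m^2 - 5*m + 4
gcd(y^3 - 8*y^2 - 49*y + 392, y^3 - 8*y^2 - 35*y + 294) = y - 7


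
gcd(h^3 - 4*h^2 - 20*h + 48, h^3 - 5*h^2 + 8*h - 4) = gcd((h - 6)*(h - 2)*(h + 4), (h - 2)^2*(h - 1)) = h - 2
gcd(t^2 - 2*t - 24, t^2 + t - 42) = t - 6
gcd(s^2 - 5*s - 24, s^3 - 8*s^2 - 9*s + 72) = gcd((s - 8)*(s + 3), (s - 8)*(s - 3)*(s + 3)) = s^2 - 5*s - 24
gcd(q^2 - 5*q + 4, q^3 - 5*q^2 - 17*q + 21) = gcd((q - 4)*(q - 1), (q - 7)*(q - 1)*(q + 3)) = q - 1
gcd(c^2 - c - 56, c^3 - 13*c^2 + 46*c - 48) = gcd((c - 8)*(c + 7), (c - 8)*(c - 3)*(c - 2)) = c - 8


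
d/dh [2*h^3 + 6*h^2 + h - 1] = 6*h^2 + 12*h + 1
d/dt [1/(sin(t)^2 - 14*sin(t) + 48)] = 2*(7 - sin(t))*cos(t)/(sin(t)^2 - 14*sin(t) + 48)^2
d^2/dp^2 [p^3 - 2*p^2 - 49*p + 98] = 6*p - 4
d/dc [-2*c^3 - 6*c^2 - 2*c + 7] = -6*c^2 - 12*c - 2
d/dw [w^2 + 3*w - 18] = 2*w + 3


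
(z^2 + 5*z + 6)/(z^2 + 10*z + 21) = (z + 2)/(z + 7)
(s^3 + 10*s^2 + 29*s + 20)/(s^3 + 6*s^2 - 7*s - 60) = (s + 1)/(s - 3)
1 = 1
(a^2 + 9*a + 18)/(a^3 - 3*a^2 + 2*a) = (a^2 + 9*a + 18)/(a*(a^2 - 3*a + 2))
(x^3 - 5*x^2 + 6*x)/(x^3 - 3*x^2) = (x - 2)/x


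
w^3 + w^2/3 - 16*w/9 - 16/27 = (w - 4/3)*(w + 1/3)*(w + 4/3)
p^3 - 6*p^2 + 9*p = p*(p - 3)^2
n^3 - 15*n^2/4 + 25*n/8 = n*(n - 5/2)*(n - 5/4)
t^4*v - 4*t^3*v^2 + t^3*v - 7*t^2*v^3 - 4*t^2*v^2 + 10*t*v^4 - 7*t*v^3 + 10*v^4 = (t - 5*v)*(t - v)*(t + 2*v)*(t*v + v)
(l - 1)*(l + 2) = l^2 + l - 2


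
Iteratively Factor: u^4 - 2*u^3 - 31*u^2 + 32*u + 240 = (u + 4)*(u^3 - 6*u^2 - 7*u + 60) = (u - 4)*(u + 4)*(u^2 - 2*u - 15) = (u - 5)*(u - 4)*(u + 4)*(u + 3)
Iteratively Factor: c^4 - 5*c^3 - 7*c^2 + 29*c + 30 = (c - 3)*(c^3 - 2*c^2 - 13*c - 10) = (c - 3)*(c + 2)*(c^2 - 4*c - 5) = (c - 3)*(c + 1)*(c + 2)*(c - 5)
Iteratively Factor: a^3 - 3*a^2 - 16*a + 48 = (a - 3)*(a^2 - 16) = (a - 4)*(a - 3)*(a + 4)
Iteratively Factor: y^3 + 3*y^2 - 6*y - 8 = (y + 1)*(y^2 + 2*y - 8) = (y - 2)*(y + 1)*(y + 4)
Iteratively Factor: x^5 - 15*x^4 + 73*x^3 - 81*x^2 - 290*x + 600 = (x - 5)*(x^4 - 10*x^3 + 23*x^2 + 34*x - 120) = (x - 5)*(x - 3)*(x^3 - 7*x^2 + 2*x + 40) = (x - 5)^2*(x - 3)*(x^2 - 2*x - 8) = (x - 5)^2*(x - 4)*(x - 3)*(x + 2)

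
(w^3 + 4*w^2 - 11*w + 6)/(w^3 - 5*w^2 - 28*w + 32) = (w^2 + 5*w - 6)/(w^2 - 4*w - 32)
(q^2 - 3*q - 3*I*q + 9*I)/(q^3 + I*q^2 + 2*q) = (q^2 - 3*q - 3*I*q + 9*I)/(q*(q^2 + I*q + 2))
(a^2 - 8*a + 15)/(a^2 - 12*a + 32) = (a^2 - 8*a + 15)/(a^2 - 12*a + 32)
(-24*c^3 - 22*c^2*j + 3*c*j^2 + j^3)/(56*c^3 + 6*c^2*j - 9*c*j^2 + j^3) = (-6*c^2 - 7*c*j - j^2)/(14*c^2 + 5*c*j - j^2)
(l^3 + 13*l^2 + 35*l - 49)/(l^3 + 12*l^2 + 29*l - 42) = (l + 7)/(l + 6)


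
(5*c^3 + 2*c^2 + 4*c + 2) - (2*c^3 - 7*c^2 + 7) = 3*c^3 + 9*c^2 + 4*c - 5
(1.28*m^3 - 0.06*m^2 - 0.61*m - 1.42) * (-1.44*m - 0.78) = -1.8432*m^4 - 0.912*m^3 + 0.9252*m^2 + 2.5206*m + 1.1076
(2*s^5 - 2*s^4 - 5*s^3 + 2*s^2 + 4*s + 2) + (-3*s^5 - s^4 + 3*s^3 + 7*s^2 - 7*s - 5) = -s^5 - 3*s^4 - 2*s^3 + 9*s^2 - 3*s - 3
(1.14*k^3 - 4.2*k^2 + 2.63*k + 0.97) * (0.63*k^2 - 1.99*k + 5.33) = 0.7182*k^5 - 4.9146*k^4 + 16.0911*k^3 - 27.0086*k^2 + 12.0876*k + 5.1701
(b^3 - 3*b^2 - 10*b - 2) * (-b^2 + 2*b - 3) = -b^5 + 5*b^4 + b^3 - 9*b^2 + 26*b + 6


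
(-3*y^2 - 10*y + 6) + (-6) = -3*y^2 - 10*y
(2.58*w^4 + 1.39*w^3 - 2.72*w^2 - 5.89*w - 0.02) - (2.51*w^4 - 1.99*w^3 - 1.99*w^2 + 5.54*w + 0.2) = 0.0700000000000003*w^4 + 3.38*w^3 - 0.73*w^2 - 11.43*w - 0.22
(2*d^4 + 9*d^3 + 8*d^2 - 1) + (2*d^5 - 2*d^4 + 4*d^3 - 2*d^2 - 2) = 2*d^5 + 13*d^3 + 6*d^2 - 3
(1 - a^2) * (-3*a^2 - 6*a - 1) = 3*a^4 + 6*a^3 - 2*a^2 - 6*a - 1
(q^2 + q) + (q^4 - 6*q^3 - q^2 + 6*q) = q^4 - 6*q^3 + 7*q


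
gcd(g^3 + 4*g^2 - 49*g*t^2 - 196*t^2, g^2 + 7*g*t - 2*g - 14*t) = g + 7*t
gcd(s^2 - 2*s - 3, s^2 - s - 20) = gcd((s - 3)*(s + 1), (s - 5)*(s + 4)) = 1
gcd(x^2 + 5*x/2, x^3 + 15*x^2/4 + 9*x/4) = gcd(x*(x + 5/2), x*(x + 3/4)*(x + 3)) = x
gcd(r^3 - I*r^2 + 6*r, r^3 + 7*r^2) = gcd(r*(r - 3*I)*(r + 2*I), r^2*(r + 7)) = r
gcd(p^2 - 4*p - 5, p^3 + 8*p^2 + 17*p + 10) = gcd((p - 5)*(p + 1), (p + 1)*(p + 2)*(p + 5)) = p + 1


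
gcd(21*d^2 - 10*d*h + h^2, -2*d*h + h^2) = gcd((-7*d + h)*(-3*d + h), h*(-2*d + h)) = 1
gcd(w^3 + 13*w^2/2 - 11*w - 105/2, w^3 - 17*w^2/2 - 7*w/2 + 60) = w^2 - w/2 - 15/2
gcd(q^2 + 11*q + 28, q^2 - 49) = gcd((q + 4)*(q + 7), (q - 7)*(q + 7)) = q + 7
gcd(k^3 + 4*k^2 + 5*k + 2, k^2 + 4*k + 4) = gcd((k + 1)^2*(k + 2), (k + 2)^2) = k + 2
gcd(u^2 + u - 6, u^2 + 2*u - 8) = u - 2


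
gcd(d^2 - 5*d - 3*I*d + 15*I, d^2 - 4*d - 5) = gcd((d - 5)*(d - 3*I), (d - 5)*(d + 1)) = d - 5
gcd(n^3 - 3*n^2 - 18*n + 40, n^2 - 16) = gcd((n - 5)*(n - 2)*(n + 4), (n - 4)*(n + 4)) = n + 4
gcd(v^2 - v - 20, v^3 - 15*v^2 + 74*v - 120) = v - 5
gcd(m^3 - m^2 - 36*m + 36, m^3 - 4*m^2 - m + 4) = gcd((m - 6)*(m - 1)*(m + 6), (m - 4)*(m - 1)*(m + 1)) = m - 1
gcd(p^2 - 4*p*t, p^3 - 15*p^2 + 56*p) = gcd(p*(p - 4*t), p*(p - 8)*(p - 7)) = p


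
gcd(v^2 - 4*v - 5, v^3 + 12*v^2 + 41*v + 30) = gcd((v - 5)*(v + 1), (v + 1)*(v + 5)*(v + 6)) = v + 1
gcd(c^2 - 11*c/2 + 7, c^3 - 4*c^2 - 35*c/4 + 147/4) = c - 7/2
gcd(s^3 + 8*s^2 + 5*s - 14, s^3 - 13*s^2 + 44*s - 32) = s - 1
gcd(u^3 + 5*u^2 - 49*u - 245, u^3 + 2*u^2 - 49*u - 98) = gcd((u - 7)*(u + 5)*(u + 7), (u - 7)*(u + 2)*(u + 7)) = u^2 - 49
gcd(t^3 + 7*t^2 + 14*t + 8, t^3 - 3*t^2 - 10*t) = t + 2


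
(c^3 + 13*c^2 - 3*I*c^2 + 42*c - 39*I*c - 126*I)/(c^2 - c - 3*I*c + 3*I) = (c^2 + 13*c + 42)/(c - 1)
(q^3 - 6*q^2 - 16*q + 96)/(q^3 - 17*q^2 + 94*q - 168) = (q + 4)/(q - 7)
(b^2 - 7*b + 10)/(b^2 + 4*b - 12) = (b - 5)/(b + 6)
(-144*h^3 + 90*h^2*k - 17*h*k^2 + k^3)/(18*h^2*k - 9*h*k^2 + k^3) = (-8*h + k)/k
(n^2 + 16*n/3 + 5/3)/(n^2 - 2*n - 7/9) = 3*(n + 5)/(3*n - 7)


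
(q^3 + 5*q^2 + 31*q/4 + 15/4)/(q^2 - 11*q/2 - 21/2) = (2*q^2 + 7*q + 5)/(2*(q - 7))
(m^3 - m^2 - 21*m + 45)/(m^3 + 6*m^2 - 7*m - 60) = (m - 3)/(m + 4)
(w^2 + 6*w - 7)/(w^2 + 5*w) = (w^2 + 6*w - 7)/(w*(w + 5))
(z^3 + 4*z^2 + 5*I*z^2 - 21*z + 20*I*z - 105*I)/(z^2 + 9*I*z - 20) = (z^2 + 4*z - 21)/(z + 4*I)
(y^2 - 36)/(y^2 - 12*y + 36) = (y + 6)/(y - 6)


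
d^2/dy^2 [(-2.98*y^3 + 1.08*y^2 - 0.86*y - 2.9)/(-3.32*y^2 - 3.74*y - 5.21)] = (-1.13686837721616e-13*y^5 - 2.8421709430404e-14*y^4 + 26.0536*y^3 + 652.274568*y^2 + 612.135276*y - 111.341824)/(36.594368*y^6 + 123.671328*y^5 + 311.596608*y^4 + 440.462792*y^3 + 488.981424*y^2 + 304.556802*y + 141.420761)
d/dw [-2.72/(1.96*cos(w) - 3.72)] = -5.3312*sin(w)/(1.96*cos(w) - 3.72)^2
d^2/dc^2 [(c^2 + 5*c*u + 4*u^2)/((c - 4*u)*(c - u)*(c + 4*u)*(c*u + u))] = 2*(3*c^5 - 9*c^4*u + 3*c^4 - 19*c^3*u^2 + 3*c^3*u + c^3 + 87*c^2*u^3 - 69*c^2*u^2 + 3*c^2*u - 60*c*u^4 + 135*c*u^3 - 27*c*u^2 + 16*u^5 - 36*u^4 + 41*u^3)/(u*(c^9 - 15*c^8*u + 3*c^8 + 87*c^7*u^2 - 45*c^7*u + 3*c^7 - 245*c^6*u^3 + 261*c^6*u^2 - 45*c^6*u + c^6 + 348*c^5*u^4 - 735*c^5*u^3 + 261*c^5*u^2 - 15*c^5*u - 240*c^4*u^5 + 1044*c^4*u^4 - 735*c^4*u^3 + 87*c^4*u^2 + 64*c^3*u^6 - 720*c^3*u^5 + 1044*c^3*u^4 - 245*c^3*u^3 + 192*c^2*u^6 - 720*c^2*u^5 + 348*c^2*u^4 + 192*c*u^6 - 240*c*u^5 + 64*u^6))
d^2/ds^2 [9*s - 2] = 0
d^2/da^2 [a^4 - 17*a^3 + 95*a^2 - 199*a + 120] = 12*a^2 - 102*a + 190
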